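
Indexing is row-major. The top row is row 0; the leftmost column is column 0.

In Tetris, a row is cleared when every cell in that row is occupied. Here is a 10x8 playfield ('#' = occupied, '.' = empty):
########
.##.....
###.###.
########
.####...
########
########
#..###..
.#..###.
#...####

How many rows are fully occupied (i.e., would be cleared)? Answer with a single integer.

Check each row:
  row 0: 0 empty cells -> FULL (clear)
  row 1: 6 empty cells -> not full
  row 2: 2 empty cells -> not full
  row 3: 0 empty cells -> FULL (clear)
  row 4: 4 empty cells -> not full
  row 5: 0 empty cells -> FULL (clear)
  row 6: 0 empty cells -> FULL (clear)
  row 7: 4 empty cells -> not full
  row 8: 4 empty cells -> not full
  row 9: 3 empty cells -> not full
Total rows cleared: 4

Answer: 4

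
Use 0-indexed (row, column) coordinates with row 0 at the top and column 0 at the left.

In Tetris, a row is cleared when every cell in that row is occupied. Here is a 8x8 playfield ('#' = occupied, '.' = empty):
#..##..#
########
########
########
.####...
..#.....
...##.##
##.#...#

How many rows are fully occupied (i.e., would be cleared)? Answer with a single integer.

Check each row:
  row 0: 4 empty cells -> not full
  row 1: 0 empty cells -> FULL (clear)
  row 2: 0 empty cells -> FULL (clear)
  row 3: 0 empty cells -> FULL (clear)
  row 4: 4 empty cells -> not full
  row 5: 7 empty cells -> not full
  row 6: 4 empty cells -> not full
  row 7: 4 empty cells -> not full
Total rows cleared: 3

Answer: 3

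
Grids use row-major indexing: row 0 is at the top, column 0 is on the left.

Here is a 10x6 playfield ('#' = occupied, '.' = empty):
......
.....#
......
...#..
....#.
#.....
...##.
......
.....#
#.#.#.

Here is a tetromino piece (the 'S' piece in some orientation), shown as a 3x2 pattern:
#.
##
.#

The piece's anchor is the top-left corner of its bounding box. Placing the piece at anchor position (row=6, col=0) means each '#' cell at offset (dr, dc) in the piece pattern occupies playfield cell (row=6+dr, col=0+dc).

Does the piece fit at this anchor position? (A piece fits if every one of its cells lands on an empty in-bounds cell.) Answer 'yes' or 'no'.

Answer: yes

Derivation:
Check each piece cell at anchor (6, 0):
  offset (0,0) -> (6,0): empty -> OK
  offset (1,0) -> (7,0): empty -> OK
  offset (1,1) -> (7,1): empty -> OK
  offset (2,1) -> (8,1): empty -> OK
All cells valid: yes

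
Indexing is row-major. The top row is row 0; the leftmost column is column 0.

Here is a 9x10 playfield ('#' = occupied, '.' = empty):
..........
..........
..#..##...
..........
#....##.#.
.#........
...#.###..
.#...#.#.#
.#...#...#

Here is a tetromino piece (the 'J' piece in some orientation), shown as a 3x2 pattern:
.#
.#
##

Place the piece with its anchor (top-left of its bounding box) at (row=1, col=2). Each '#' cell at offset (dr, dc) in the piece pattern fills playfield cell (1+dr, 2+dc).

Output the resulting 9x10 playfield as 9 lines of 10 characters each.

Fill (1+0,2+1) = (1,3)
Fill (1+1,2+1) = (2,3)
Fill (1+2,2+0) = (3,2)
Fill (1+2,2+1) = (3,3)

Answer: ..........
...#......
..##.##...
..##......
#....##.#.
.#........
...#.###..
.#...#.#.#
.#...#...#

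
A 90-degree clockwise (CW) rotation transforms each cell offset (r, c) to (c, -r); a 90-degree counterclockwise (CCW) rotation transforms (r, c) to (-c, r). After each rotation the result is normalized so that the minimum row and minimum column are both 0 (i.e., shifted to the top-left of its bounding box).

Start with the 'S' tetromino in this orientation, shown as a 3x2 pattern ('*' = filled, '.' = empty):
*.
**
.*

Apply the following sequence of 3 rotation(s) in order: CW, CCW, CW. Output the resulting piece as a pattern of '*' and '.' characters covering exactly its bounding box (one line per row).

Answer: .**
**.

Derivation:
Start:
*.
**
.*
After rotation 1 (CW):
.**
**.
After rotation 2 (CCW):
*.
**
.*
After rotation 3 (CW):
.**
**.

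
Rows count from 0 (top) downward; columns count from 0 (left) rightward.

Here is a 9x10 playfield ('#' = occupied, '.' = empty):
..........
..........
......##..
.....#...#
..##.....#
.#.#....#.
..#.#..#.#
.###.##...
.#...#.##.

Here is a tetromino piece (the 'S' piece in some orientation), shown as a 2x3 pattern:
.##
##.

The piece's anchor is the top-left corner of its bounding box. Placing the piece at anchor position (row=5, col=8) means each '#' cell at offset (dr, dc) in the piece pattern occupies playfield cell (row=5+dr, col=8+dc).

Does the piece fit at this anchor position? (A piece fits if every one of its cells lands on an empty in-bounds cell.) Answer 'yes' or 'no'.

Answer: no

Derivation:
Check each piece cell at anchor (5, 8):
  offset (0,1) -> (5,9): empty -> OK
  offset (0,2) -> (5,10): out of bounds -> FAIL
  offset (1,0) -> (6,8): empty -> OK
  offset (1,1) -> (6,9): occupied ('#') -> FAIL
All cells valid: no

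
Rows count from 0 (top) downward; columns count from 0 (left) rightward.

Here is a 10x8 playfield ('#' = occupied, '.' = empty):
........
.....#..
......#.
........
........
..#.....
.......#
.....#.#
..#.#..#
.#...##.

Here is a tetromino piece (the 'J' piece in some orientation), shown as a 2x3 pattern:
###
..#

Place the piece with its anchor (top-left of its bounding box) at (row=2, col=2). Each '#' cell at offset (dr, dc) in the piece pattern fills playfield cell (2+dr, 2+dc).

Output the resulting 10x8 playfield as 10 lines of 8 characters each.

Answer: ........
.....#..
..###.#.
....#...
........
..#.....
.......#
.....#.#
..#.#..#
.#...##.

Derivation:
Fill (2+0,2+0) = (2,2)
Fill (2+0,2+1) = (2,3)
Fill (2+0,2+2) = (2,4)
Fill (2+1,2+2) = (3,4)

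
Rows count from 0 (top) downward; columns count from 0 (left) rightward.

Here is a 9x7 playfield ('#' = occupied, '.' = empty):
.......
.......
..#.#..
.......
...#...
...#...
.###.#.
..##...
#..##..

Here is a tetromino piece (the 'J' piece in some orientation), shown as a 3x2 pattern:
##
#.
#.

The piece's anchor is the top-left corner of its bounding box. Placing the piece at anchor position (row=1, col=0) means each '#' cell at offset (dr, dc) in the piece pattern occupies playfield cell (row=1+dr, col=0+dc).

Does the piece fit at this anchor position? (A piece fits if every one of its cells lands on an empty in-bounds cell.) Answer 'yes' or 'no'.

Answer: yes

Derivation:
Check each piece cell at anchor (1, 0):
  offset (0,0) -> (1,0): empty -> OK
  offset (0,1) -> (1,1): empty -> OK
  offset (1,0) -> (2,0): empty -> OK
  offset (2,0) -> (3,0): empty -> OK
All cells valid: yes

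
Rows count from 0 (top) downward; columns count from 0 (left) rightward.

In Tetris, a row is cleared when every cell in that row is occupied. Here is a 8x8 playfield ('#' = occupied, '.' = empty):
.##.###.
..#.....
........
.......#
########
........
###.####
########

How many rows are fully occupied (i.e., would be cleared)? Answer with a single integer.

Check each row:
  row 0: 3 empty cells -> not full
  row 1: 7 empty cells -> not full
  row 2: 8 empty cells -> not full
  row 3: 7 empty cells -> not full
  row 4: 0 empty cells -> FULL (clear)
  row 5: 8 empty cells -> not full
  row 6: 1 empty cell -> not full
  row 7: 0 empty cells -> FULL (clear)
Total rows cleared: 2

Answer: 2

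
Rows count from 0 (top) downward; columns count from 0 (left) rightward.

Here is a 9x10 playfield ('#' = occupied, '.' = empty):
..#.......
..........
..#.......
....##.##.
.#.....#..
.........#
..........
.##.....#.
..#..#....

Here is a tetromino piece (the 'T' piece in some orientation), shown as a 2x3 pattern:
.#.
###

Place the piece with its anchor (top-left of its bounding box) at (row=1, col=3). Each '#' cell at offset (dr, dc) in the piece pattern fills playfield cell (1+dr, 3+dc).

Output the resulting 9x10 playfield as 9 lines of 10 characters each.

Fill (1+0,3+1) = (1,4)
Fill (1+1,3+0) = (2,3)
Fill (1+1,3+1) = (2,4)
Fill (1+1,3+2) = (2,5)

Answer: ..#.......
....#.....
..####....
....##.##.
.#.....#..
.........#
..........
.##.....#.
..#..#....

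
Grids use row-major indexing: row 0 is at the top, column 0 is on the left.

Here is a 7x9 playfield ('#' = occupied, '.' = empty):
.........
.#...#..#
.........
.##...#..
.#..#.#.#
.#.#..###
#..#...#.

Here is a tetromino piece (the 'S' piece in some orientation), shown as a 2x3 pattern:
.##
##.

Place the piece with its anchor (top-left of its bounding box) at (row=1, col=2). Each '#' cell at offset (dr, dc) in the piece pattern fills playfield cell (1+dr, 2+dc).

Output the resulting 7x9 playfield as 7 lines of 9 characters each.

Answer: .........
.#.###..#
..##.....
.##...#..
.#..#.#.#
.#.#..###
#..#...#.

Derivation:
Fill (1+0,2+1) = (1,3)
Fill (1+0,2+2) = (1,4)
Fill (1+1,2+0) = (2,2)
Fill (1+1,2+1) = (2,3)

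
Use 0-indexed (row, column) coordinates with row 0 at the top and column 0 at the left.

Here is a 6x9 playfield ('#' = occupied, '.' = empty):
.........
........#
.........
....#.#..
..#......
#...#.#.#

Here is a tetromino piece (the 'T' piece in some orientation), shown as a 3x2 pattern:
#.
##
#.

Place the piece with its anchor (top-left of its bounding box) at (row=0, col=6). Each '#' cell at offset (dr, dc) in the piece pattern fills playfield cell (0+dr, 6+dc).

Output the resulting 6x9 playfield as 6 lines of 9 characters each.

Answer: ......#..
......###
......#..
....#.#..
..#......
#...#.#.#

Derivation:
Fill (0+0,6+0) = (0,6)
Fill (0+1,6+0) = (1,6)
Fill (0+1,6+1) = (1,7)
Fill (0+2,6+0) = (2,6)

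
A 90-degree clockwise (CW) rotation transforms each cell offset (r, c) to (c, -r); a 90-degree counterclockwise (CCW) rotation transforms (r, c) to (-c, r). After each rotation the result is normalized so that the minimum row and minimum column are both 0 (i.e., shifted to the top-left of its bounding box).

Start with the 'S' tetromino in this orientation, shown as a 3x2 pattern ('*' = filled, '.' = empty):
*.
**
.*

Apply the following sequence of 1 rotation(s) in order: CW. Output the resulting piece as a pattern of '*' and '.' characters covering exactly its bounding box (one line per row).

Answer: .**
**.

Derivation:
Start:
*.
**
.*
After rotation 1 (CW):
.**
**.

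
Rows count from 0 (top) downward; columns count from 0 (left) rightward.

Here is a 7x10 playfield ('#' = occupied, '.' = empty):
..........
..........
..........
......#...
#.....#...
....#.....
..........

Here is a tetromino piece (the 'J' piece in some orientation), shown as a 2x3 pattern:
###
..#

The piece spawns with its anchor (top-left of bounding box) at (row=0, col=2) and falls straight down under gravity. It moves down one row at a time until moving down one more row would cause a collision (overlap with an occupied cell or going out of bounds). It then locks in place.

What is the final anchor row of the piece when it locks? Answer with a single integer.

Answer: 3

Derivation:
Spawn at (row=0, col=2). Try each row:
  row 0: fits
  row 1: fits
  row 2: fits
  row 3: fits
  row 4: blocked -> lock at row 3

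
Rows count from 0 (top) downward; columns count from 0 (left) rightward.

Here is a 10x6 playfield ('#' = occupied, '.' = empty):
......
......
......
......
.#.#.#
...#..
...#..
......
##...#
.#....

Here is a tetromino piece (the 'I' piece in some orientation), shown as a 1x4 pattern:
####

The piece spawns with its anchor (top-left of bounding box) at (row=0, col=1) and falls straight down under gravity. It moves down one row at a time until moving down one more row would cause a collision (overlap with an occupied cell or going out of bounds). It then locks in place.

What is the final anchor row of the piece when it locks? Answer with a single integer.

Answer: 3

Derivation:
Spawn at (row=0, col=1). Try each row:
  row 0: fits
  row 1: fits
  row 2: fits
  row 3: fits
  row 4: blocked -> lock at row 3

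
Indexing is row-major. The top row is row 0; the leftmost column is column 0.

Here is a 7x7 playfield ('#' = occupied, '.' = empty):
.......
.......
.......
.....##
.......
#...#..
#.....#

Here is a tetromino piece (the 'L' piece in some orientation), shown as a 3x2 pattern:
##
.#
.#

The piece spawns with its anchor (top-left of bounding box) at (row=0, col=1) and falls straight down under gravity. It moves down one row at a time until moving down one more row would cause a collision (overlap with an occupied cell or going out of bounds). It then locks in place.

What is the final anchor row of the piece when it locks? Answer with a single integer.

Spawn at (row=0, col=1). Try each row:
  row 0: fits
  row 1: fits
  row 2: fits
  row 3: fits
  row 4: fits
  row 5: blocked -> lock at row 4

Answer: 4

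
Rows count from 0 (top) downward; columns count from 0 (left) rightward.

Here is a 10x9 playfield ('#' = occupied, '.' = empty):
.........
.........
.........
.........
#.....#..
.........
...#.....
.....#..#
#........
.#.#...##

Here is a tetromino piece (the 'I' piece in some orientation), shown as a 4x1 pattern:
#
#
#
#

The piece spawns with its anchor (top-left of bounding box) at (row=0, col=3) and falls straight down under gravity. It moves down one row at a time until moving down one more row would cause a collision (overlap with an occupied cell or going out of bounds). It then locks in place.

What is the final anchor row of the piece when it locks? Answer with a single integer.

Answer: 2

Derivation:
Spawn at (row=0, col=3). Try each row:
  row 0: fits
  row 1: fits
  row 2: fits
  row 3: blocked -> lock at row 2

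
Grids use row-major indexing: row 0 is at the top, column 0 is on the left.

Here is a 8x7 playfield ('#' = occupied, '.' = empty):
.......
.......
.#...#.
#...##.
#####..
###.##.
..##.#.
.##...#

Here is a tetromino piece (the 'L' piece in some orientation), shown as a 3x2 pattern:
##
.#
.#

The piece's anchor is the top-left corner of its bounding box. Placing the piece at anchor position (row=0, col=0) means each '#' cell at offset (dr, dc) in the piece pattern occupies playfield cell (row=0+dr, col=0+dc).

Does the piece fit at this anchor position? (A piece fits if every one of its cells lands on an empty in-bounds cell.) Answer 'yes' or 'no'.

Check each piece cell at anchor (0, 0):
  offset (0,0) -> (0,0): empty -> OK
  offset (0,1) -> (0,1): empty -> OK
  offset (1,1) -> (1,1): empty -> OK
  offset (2,1) -> (2,1): occupied ('#') -> FAIL
All cells valid: no

Answer: no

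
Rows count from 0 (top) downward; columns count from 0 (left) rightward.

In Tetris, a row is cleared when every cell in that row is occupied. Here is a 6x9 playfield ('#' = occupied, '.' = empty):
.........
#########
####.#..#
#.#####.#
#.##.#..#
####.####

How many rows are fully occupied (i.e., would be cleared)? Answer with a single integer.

Answer: 1

Derivation:
Check each row:
  row 0: 9 empty cells -> not full
  row 1: 0 empty cells -> FULL (clear)
  row 2: 3 empty cells -> not full
  row 3: 2 empty cells -> not full
  row 4: 4 empty cells -> not full
  row 5: 1 empty cell -> not full
Total rows cleared: 1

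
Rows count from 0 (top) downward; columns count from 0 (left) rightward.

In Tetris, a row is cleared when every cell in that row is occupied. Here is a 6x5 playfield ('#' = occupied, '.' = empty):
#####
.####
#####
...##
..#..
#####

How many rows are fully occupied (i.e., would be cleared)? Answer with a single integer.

Answer: 3

Derivation:
Check each row:
  row 0: 0 empty cells -> FULL (clear)
  row 1: 1 empty cell -> not full
  row 2: 0 empty cells -> FULL (clear)
  row 3: 3 empty cells -> not full
  row 4: 4 empty cells -> not full
  row 5: 0 empty cells -> FULL (clear)
Total rows cleared: 3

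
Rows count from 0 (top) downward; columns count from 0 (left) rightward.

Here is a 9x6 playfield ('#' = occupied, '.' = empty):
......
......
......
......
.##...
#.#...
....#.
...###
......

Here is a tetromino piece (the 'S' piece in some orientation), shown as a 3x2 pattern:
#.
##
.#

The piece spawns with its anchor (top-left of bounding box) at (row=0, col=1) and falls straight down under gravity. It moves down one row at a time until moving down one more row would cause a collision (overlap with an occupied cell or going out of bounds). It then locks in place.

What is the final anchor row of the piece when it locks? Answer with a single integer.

Answer: 1

Derivation:
Spawn at (row=0, col=1). Try each row:
  row 0: fits
  row 1: fits
  row 2: blocked -> lock at row 1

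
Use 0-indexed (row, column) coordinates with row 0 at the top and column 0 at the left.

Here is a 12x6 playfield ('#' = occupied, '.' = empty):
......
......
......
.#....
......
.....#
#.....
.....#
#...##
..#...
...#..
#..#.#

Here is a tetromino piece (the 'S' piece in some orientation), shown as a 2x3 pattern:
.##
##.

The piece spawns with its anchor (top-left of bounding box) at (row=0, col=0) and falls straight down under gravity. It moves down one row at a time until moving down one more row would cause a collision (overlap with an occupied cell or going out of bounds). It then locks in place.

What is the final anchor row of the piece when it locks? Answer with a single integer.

Answer: 1

Derivation:
Spawn at (row=0, col=0). Try each row:
  row 0: fits
  row 1: fits
  row 2: blocked -> lock at row 1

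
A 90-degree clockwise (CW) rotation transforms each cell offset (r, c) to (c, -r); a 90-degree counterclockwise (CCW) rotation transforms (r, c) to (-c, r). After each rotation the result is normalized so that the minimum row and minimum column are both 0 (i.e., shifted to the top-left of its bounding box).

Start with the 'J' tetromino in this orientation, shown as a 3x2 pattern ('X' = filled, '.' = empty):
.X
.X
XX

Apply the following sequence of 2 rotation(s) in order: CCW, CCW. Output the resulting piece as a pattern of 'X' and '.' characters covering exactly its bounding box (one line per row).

Answer: XX
X.
X.

Derivation:
Start:
.X
.X
XX
After rotation 1 (CCW):
XXX
..X
After rotation 2 (CCW):
XX
X.
X.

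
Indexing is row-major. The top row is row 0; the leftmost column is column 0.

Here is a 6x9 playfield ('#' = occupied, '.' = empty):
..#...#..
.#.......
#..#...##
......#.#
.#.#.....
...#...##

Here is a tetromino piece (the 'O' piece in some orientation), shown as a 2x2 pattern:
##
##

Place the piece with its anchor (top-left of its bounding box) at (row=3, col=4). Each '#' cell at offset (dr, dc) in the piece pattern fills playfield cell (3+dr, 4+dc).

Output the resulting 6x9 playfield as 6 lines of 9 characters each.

Answer: ..#...#..
.#.......
#..#...##
....###.#
.#.###...
...#...##

Derivation:
Fill (3+0,4+0) = (3,4)
Fill (3+0,4+1) = (3,5)
Fill (3+1,4+0) = (4,4)
Fill (3+1,4+1) = (4,5)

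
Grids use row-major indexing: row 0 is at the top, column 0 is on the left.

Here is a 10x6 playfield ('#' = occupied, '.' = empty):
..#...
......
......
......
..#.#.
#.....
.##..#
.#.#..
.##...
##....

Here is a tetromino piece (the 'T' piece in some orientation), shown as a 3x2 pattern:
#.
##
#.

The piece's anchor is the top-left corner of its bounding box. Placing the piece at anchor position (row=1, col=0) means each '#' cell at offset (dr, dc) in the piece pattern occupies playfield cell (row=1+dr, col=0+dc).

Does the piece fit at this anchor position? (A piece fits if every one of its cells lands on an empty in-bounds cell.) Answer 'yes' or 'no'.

Check each piece cell at anchor (1, 0):
  offset (0,0) -> (1,0): empty -> OK
  offset (1,0) -> (2,0): empty -> OK
  offset (1,1) -> (2,1): empty -> OK
  offset (2,0) -> (3,0): empty -> OK
All cells valid: yes

Answer: yes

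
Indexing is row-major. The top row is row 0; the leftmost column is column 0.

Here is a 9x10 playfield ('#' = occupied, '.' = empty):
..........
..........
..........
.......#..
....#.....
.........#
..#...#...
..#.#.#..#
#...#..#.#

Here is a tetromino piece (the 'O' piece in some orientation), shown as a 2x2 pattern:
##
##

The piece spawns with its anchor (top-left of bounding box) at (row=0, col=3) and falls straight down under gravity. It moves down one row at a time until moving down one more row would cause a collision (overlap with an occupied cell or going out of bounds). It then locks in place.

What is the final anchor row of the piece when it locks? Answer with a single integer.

Answer: 2

Derivation:
Spawn at (row=0, col=3). Try each row:
  row 0: fits
  row 1: fits
  row 2: fits
  row 3: blocked -> lock at row 2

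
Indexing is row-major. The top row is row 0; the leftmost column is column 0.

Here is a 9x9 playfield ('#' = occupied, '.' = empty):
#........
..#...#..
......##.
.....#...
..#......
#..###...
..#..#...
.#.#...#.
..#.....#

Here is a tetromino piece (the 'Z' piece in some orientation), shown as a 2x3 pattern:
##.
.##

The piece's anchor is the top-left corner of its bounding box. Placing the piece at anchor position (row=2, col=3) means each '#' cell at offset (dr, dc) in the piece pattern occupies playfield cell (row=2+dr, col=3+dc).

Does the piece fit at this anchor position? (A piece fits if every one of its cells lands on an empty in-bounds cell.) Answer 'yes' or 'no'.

Check each piece cell at anchor (2, 3):
  offset (0,0) -> (2,3): empty -> OK
  offset (0,1) -> (2,4): empty -> OK
  offset (1,1) -> (3,4): empty -> OK
  offset (1,2) -> (3,5): occupied ('#') -> FAIL
All cells valid: no

Answer: no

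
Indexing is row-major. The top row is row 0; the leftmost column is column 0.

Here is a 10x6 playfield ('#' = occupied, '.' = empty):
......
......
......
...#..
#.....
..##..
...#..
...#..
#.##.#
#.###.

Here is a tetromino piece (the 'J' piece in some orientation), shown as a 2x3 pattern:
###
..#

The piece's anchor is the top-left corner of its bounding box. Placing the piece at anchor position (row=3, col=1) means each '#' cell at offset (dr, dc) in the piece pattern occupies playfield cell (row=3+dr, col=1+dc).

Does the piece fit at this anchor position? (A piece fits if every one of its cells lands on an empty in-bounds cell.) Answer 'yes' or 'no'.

Answer: no

Derivation:
Check each piece cell at anchor (3, 1):
  offset (0,0) -> (3,1): empty -> OK
  offset (0,1) -> (3,2): empty -> OK
  offset (0,2) -> (3,3): occupied ('#') -> FAIL
  offset (1,2) -> (4,3): empty -> OK
All cells valid: no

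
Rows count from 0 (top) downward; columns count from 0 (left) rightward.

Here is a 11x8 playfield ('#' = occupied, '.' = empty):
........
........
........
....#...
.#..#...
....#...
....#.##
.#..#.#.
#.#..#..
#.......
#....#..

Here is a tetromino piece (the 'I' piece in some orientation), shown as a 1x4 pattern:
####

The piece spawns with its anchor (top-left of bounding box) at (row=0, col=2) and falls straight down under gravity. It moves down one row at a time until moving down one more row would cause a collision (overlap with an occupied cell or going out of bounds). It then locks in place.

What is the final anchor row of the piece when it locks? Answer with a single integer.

Answer: 2

Derivation:
Spawn at (row=0, col=2). Try each row:
  row 0: fits
  row 1: fits
  row 2: fits
  row 3: blocked -> lock at row 2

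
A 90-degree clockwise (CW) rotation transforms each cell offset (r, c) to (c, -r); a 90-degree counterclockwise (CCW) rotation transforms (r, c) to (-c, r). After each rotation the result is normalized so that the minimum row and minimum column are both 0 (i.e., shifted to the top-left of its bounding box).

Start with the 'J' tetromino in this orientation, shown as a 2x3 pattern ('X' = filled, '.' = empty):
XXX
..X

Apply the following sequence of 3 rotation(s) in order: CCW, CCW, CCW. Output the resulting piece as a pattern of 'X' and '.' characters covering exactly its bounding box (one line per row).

Start:
XXX
..X
After rotation 1 (CCW):
XX
X.
X.
After rotation 2 (CCW):
X..
XXX
After rotation 3 (CCW):
.X
.X
XX

Answer: .X
.X
XX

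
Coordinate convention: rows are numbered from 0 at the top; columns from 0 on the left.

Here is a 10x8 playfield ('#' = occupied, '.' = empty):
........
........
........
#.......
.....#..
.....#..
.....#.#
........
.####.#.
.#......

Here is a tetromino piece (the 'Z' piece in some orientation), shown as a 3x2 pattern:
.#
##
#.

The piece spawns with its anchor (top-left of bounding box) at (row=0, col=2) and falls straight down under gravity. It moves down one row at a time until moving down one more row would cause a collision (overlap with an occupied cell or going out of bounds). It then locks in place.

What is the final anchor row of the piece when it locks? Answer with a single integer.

Spawn at (row=0, col=2). Try each row:
  row 0: fits
  row 1: fits
  row 2: fits
  row 3: fits
  row 4: fits
  row 5: fits
  row 6: blocked -> lock at row 5

Answer: 5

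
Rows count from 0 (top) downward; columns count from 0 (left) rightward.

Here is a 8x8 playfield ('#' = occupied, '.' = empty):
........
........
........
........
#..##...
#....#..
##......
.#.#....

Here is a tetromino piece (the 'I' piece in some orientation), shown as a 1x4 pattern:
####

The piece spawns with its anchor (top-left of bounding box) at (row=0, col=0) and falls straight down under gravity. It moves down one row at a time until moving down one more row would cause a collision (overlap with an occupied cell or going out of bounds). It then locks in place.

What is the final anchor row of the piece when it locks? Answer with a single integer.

Answer: 3

Derivation:
Spawn at (row=0, col=0). Try each row:
  row 0: fits
  row 1: fits
  row 2: fits
  row 3: fits
  row 4: blocked -> lock at row 3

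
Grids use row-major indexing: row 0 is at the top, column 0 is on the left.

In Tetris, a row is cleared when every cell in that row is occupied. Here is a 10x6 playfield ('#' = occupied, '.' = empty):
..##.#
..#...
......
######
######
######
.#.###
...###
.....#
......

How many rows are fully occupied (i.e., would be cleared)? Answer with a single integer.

Answer: 3

Derivation:
Check each row:
  row 0: 3 empty cells -> not full
  row 1: 5 empty cells -> not full
  row 2: 6 empty cells -> not full
  row 3: 0 empty cells -> FULL (clear)
  row 4: 0 empty cells -> FULL (clear)
  row 5: 0 empty cells -> FULL (clear)
  row 6: 2 empty cells -> not full
  row 7: 3 empty cells -> not full
  row 8: 5 empty cells -> not full
  row 9: 6 empty cells -> not full
Total rows cleared: 3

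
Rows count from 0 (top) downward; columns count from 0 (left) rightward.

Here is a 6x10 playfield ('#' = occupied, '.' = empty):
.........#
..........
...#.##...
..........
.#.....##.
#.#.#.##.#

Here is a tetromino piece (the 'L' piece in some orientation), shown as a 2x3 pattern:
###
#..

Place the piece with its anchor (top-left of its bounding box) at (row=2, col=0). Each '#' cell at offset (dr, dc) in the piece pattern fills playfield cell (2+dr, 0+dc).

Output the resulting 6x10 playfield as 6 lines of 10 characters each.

Answer: .........#
..........
####.##...
#.........
.#.....##.
#.#.#.##.#

Derivation:
Fill (2+0,0+0) = (2,0)
Fill (2+0,0+1) = (2,1)
Fill (2+0,0+2) = (2,2)
Fill (2+1,0+0) = (3,0)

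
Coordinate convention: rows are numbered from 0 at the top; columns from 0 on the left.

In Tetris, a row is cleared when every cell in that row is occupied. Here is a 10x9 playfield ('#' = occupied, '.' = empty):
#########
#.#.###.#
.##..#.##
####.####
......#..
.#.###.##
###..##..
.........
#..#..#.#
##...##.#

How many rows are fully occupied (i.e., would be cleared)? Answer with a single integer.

Check each row:
  row 0: 0 empty cells -> FULL (clear)
  row 1: 3 empty cells -> not full
  row 2: 4 empty cells -> not full
  row 3: 1 empty cell -> not full
  row 4: 8 empty cells -> not full
  row 5: 3 empty cells -> not full
  row 6: 4 empty cells -> not full
  row 7: 9 empty cells -> not full
  row 8: 5 empty cells -> not full
  row 9: 4 empty cells -> not full
Total rows cleared: 1

Answer: 1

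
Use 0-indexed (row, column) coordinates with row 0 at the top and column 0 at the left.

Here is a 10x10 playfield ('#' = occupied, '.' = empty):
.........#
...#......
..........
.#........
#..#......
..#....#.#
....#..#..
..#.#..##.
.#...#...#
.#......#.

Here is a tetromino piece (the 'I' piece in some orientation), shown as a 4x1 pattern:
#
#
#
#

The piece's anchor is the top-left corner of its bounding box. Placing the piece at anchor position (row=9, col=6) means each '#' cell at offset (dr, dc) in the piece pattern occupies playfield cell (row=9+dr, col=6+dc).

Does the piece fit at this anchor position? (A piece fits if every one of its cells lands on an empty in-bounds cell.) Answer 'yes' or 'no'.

Check each piece cell at anchor (9, 6):
  offset (0,0) -> (9,6): empty -> OK
  offset (1,0) -> (10,6): out of bounds -> FAIL
  offset (2,0) -> (11,6): out of bounds -> FAIL
  offset (3,0) -> (12,6): out of bounds -> FAIL
All cells valid: no

Answer: no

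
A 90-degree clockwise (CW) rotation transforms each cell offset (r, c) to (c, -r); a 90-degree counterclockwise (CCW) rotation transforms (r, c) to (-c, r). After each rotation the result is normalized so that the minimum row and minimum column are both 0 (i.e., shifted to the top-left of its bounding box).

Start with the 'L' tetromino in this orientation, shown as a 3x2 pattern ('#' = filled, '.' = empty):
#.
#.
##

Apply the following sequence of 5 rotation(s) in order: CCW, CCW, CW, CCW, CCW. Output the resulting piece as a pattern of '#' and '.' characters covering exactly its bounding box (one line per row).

Start:
#.
#.
##
After rotation 1 (CCW):
..#
###
After rotation 2 (CCW):
##
.#
.#
After rotation 3 (CW):
..#
###
After rotation 4 (CCW):
##
.#
.#
After rotation 5 (CCW):
###
#..

Answer: ###
#..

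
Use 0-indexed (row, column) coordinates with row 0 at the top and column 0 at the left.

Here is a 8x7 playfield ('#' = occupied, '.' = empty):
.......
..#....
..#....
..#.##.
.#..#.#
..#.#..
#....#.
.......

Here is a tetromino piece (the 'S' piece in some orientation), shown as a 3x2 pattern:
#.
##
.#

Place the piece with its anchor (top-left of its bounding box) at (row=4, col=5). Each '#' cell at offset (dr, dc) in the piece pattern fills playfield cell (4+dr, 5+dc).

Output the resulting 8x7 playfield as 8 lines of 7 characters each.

Answer: .......
..#....
..#....
..#.##.
.#..###
..#.###
#....##
.......

Derivation:
Fill (4+0,5+0) = (4,5)
Fill (4+1,5+0) = (5,5)
Fill (4+1,5+1) = (5,6)
Fill (4+2,5+1) = (6,6)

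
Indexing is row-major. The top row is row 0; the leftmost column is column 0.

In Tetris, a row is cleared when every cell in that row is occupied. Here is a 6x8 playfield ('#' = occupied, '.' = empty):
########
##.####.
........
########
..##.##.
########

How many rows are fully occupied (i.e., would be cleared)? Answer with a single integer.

Answer: 3

Derivation:
Check each row:
  row 0: 0 empty cells -> FULL (clear)
  row 1: 2 empty cells -> not full
  row 2: 8 empty cells -> not full
  row 3: 0 empty cells -> FULL (clear)
  row 4: 4 empty cells -> not full
  row 5: 0 empty cells -> FULL (clear)
Total rows cleared: 3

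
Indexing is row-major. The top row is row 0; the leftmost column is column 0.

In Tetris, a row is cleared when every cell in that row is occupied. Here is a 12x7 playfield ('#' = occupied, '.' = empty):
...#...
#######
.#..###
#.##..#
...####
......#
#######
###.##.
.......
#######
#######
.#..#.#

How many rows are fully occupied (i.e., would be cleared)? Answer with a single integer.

Check each row:
  row 0: 6 empty cells -> not full
  row 1: 0 empty cells -> FULL (clear)
  row 2: 3 empty cells -> not full
  row 3: 3 empty cells -> not full
  row 4: 3 empty cells -> not full
  row 5: 6 empty cells -> not full
  row 6: 0 empty cells -> FULL (clear)
  row 7: 2 empty cells -> not full
  row 8: 7 empty cells -> not full
  row 9: 0 empty cells -> FULL (clear)
  row 10: 0 empty cells -> FULL (clear)
  row 11: 4 empty cells -> not full
Total rows cleared: 4

Answer: 4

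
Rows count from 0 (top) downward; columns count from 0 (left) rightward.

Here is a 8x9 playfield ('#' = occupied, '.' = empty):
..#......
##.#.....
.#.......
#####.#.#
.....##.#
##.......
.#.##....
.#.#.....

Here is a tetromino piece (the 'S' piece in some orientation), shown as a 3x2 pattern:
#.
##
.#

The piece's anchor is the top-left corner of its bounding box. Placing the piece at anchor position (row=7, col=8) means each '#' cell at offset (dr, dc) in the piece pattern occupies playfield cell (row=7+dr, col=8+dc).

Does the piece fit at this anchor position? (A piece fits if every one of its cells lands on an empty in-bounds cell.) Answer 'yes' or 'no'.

Check each piece cell at anchor (7, 8):
  offset (0,0) -> (7,8): empty -> OK
  offset (1,0) -> (8,8): out of bounds -> FAIL
  offset (1,1) -> (8,9): out of bounds -> FAIL
  offset (2,1) -> (9,9): out of bounds -> FAIL
All cells valid: no

Answer: no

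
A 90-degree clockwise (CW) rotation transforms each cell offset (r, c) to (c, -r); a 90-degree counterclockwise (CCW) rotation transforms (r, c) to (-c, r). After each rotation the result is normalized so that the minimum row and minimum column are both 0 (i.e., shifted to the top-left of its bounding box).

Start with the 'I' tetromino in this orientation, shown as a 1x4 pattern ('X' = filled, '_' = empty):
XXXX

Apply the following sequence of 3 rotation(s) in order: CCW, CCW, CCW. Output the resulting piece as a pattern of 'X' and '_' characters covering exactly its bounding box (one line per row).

Start:
XXXX
After rotation 1 (CCW):
X
X
X
X
After rotation 2 (CCW):
XXXX
After rotation 3 (CCW):
X
X
X
X

Answer: X
X
X
X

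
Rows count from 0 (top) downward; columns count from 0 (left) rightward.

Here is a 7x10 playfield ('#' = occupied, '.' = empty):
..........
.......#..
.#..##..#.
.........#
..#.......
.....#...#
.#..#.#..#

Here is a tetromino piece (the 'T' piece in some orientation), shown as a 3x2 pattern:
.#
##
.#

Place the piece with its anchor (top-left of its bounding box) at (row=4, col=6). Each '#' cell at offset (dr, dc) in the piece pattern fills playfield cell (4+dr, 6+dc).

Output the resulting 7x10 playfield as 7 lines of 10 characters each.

Answer: ..........
.......#..
.#..##..#.
.........#
..#....#..
.....###.#
.#..#.##.#

Derivation:
Fill (4+0,6+1) = (4,7)
Fill (4+1,6+0) = (5,6)
Fill (4+1,6+1) = (5,7)
Fill (4+2,6+1) = (6,7)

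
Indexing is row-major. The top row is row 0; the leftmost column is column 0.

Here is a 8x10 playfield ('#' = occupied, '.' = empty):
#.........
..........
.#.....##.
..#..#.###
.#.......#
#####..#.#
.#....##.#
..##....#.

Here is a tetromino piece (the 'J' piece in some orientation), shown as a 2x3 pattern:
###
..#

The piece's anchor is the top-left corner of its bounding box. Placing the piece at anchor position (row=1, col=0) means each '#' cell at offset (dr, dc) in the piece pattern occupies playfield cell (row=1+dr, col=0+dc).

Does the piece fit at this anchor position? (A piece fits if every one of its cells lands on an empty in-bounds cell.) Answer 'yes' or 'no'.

Check each piece cell at anchor (1, 0):
  offset (0,0) -> (1,0): empty -> OK
  offset (0,1) -> (1,1): empty -> OK
  offset (0,2) -> (1,2): empty -> OK
  offset (1,2) -> (2,2): empty -> OK
All cells valid: yes

Answer: yes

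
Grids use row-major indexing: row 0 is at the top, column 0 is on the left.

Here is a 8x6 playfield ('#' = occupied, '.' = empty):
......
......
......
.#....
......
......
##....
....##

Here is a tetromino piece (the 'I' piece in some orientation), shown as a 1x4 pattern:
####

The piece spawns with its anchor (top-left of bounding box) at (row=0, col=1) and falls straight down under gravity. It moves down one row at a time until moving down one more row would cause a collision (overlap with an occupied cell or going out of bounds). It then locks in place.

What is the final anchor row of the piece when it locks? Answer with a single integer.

Spawn at (row=0, col=1). Try each row:
  row 0: fits
  row 1: fits
  row 2: fits
  row 3: blocked -> lock at row 2

Answer: 2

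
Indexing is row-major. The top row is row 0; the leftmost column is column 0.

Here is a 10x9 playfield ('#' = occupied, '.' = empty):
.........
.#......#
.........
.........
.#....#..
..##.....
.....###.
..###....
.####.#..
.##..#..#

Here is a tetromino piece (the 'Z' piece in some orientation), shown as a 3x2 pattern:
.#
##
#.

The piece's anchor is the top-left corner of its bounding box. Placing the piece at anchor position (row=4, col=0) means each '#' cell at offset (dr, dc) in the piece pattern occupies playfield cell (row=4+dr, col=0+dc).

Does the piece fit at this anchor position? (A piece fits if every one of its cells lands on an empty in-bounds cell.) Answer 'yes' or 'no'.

Check each piece cell at anchor (4, 0):
  offset (0,1) -> (4,1): occupied ('#') -> FAIL
  offset (1,0) -> (5,0): empty -> OK
  offset (1,1) -> (5,1): empty -> OK
  offset (2,0) -> (6,0): empty -> OK
All cells valid: no

Answer: no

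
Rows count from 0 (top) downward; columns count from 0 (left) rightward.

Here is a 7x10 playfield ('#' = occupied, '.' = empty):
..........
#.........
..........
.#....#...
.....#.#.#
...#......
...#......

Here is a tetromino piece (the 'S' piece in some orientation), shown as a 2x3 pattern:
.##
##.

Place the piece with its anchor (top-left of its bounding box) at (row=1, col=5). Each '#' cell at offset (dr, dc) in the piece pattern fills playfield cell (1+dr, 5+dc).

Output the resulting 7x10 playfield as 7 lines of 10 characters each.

Fill (1+0,5+1) = (1,6)
Fill (1+0,5+2) = (1,7)
Fill (1+1,5+0) = (2,5)
Fill (1+1,5+1) = (2,6)

Answer: ..........
#.....##..
.....##...
.#....#...
.....#.#.#
...#......
...#......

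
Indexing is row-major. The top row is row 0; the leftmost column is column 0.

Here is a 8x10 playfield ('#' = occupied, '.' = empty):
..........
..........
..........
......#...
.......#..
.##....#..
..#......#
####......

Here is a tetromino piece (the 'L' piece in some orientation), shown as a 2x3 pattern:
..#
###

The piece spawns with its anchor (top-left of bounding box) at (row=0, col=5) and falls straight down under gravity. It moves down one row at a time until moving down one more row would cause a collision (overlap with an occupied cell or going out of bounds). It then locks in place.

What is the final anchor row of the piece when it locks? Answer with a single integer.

Spawn at (row=0, col=5). Try each row:
  row 0: fits
  row 1: fits
  row 2: blocked -> lock at row 1

Answer: 1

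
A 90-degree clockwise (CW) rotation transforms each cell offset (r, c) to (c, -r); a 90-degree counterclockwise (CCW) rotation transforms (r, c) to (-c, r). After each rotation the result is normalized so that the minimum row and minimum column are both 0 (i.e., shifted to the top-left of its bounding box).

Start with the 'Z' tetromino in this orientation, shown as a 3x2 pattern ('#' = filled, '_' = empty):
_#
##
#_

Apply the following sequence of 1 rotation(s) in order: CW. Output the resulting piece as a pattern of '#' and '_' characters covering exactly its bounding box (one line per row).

Answer: ##_
_##

Derivation:
Start:
_#
##
#_
After rotation 1 (CW):
##_
_##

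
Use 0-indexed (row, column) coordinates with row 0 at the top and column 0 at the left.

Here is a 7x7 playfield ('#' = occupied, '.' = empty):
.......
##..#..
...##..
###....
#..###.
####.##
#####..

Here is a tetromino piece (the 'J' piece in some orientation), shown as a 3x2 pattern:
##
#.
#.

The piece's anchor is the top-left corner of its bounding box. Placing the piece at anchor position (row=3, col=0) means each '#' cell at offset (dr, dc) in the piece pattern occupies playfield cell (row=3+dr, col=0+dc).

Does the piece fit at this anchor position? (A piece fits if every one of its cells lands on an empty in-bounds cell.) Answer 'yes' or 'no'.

Answer: no

Derivation:
Check each piece cell at anchor (3, 0):
  offset (0,0) -> (3,0): occupied ('#') -> FAIL
  offset (0,1) -> (3,1): occupied ('#') -> FAIL
  offset (1,0) -> (4,0): occupied ('#') -> FAIL
  offset (2,0) -> (5,0): occupied ('#') -> FAIL
All cells valid: no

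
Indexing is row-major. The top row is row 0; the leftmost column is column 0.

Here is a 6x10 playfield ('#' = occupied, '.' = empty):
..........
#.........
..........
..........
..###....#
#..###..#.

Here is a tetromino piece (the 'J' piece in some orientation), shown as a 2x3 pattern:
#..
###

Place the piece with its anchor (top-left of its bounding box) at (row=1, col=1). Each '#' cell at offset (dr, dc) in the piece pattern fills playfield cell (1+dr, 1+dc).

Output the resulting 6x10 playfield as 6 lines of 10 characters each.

Answer: ..........
##........
.###......
..........
..###....#
#..###..#.

Derivation:
Fill (1+0,1+0) = (1,1)
Fill (1+1,1+0) = (2,1)
Fill (1+1,1+1) = (2,2)
Fill (1+1,1+2) = (2,3)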